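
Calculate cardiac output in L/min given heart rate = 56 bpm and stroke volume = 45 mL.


CO = HR * SV
CO = 56 * 45 / 1000
CO = 2.52 L/min


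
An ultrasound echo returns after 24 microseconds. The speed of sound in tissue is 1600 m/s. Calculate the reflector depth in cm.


depth = c * t / 2
t = 24 us = 2.4000e-05 s
depth = 1600 * 2.4000e-05 / 2
depth = 0.0192 m = 1.92 cm


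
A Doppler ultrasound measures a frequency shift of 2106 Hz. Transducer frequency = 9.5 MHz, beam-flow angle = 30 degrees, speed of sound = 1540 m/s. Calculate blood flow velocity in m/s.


v = fd * c / (2 * f0 * cos(theta))
v = 2106 * 1540 / (2 * 9.5000e+06 * cos(30))
v = 0.1971 m/s


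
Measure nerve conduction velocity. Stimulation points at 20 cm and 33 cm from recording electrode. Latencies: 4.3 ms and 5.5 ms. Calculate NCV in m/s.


Distance = (33 - 20) / 100 = 0.13 m
dt = (5.5 - 4.3) / 1000 = 0.0012 s
NCV = dist / dt = 108.3 m/s


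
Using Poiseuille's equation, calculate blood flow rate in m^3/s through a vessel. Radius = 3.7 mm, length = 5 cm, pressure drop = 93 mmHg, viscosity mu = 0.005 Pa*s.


Q = pi*r^4*dP / (8*mu*L)
r = 0.0037 m, L = 0.05 m
dP = 93 mmHg = 12398.946 Pa
Q = 0.00365 m^3/s


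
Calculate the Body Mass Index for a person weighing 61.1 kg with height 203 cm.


BMI = weight / height^2
height = 203 cm = 2.03 m
BMI = 61.1 / 2.03^2
BMI = 14.83 kg/m^2


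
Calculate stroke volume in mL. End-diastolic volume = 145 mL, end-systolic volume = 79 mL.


SV = EDV - ESV
SV = 145 - 79
SV = 66 mL


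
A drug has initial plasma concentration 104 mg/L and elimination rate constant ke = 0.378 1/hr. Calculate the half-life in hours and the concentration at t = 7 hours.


t_half = ln(2) / ke = 0.693147 / 0.378 = 1.834 hr
C(t) = C0 * exp(-ke*t) = 104 * exp(-0.378*7)
C(7) = 7.377 mg/L


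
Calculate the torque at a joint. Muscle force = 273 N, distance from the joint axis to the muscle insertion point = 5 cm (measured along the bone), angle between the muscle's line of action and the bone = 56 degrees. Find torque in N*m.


Torque = F * d * sin(theta)   (moment arm = d*sin(theta))
d = 5 cm = 0.05 m
Torque = 273 * 0.05 * sin(56)
Torque = 11.32 N*m


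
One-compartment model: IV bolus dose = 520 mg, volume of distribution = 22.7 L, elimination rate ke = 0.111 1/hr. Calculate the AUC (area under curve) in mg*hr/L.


C0 = Dose/Vd = 520/22.7 = 22.9075 mg/L
AUC = C0/ke = 22.9075/0.111
AUC = 206.4 mg*hr/L


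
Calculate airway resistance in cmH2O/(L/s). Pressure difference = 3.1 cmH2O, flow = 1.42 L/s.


R = dP / flow
R = 3.1 / 1.42
R = 2.183 cmH2O/(L/s)


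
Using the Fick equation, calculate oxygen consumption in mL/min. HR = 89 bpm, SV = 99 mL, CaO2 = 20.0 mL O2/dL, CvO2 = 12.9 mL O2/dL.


CO = HR*SV = 89*99/1000 = 8.811 L/min
a-v O2 diff = 20.0 - 12.9 = 7.1 mL/dL
VO2 = CO * (CaO2-CvO2) * 10 dL/L
VO2 = 8.811 * 7.1 * 10
VO2 = 625.6 mL/min


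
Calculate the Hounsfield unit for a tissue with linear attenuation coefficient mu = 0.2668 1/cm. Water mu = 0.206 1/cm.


HU = ((mu_tissue - mu_water) / mu_water) * 1000
HU = ((0.2668 - 0.206) / 0.206) * 1000
HU = 295.1


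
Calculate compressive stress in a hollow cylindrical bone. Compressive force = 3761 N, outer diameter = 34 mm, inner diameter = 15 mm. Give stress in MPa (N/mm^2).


A = pi*(r_o^2 - r_i^2)
r_o = 17 mm, r_i = 7.5 mm
A = 731.206 mm^2
sigma = F/A = 3761 / 731.206
sigma = 5.144 MPa


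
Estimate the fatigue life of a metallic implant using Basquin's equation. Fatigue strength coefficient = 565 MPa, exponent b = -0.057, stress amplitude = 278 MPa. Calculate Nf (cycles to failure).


sigma_a = sigma_f' * (2Nf)^b
2Nf = (sigma_a/sigma_f')^(1/b)
2Nf = (278/565)^(1/-0.057)
2Nf = 253263.64
Nf = 1.266e+05


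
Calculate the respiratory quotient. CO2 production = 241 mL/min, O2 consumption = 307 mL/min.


RQ = VCO2 / VO2
RQ = 241 / 307
RQ = 0.785


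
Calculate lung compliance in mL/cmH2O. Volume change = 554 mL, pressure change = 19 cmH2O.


C = dV / dP
C = 554 / 19
C = 29.16 mL/cmH2O


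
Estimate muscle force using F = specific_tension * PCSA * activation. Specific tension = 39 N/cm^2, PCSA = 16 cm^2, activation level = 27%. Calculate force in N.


F = sigma * PCSA * activation
F = 39 * 16 * 0.27
F = 168.5 N


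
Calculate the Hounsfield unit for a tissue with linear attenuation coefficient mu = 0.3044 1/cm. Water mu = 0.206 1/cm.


HU = ((mu_tissue - mu_water) / mu_water) * 1000
HU = ((0.3044 - 0.206) / 0.206) * 1000
HU = 477.7


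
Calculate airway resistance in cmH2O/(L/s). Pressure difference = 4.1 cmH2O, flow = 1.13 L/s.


R = dP / flow
R = 4.1 / 1.13
R = 3.628 cmH2O/(L/s)


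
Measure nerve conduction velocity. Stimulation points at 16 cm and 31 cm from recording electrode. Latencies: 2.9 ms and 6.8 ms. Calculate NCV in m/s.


Distance = (31 - 16) / 100 = 0.15 m
dt = (6.8 - 2.9) / 1000 = 0.0039 s
NCV = dist / dt = 38.46 m/s


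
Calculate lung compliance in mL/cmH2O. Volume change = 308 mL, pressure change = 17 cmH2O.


C = dV / dP
C = 308 / 17
C = 18.12 mL/cmH2O


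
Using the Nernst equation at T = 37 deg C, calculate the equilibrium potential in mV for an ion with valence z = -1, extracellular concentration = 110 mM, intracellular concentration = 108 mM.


E = (RT/(zF)) * ln(C_out/C_in)
T = 37 + 273.15 = 310.15 K
E = (8.314 * 310.15 / (-1 * 96485)) * ln(110/108)
E = -0.4904 mV


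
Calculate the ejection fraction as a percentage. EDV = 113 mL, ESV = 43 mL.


SV = EDV - ESV = 113 - 43 = 70 mL
EF = SV/EDV * 100 = 70/113 * 100
EF = 61.95%


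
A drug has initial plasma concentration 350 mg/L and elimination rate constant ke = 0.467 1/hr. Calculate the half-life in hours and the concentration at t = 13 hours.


t_half = ln(2) / ke = 0.693147 / 0.467 = 1.484 hr
C(t) = C0 * exp(-ke*t) = 350 * exp(-0.467*13)
C(13) = 0.8081 mg/L


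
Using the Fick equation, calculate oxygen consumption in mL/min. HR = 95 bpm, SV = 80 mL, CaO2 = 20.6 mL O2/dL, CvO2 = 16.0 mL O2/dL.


CO = HR*SV = 95*80/1000 = 7.6 L/min
a-v O2 diff = 20.6 - 16.0 = 4.6 mL/dL
VO2 = CO * (CaO2-CvO2) * 10 dL/L
VO2 = 7.6 * 4.6 * 10
VO2 = 349.6 mL/min


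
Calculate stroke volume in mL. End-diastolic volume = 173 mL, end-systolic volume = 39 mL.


SV = EDV - ESV
SV = 173 - 39
SV = 134 mL


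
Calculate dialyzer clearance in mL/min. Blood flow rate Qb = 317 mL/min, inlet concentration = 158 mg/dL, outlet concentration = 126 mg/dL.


K = Qb * (Cb_in - Cb_out) / Cb_in
K = 317 * (158 - 126) / 158
K = 64.2 mL/min


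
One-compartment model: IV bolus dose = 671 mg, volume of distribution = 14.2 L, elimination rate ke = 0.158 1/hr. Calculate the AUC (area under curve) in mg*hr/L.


C0 = Dose/Vd = 671/14.2 = 47.2535 mg/L
AUC = C0/ke = 47.2535/0.158
AUC = 299.1 mg*hr/L


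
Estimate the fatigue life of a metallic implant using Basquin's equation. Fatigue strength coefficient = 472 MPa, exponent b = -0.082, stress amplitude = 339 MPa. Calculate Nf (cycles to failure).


sigma_a = sigma_f' * (2Nf)^b
2Nf = (sigma_a/sigma_f')^(1/b)
2Nf = (339/472)^(1/-0.082)
2Nf = 56.618047
Nf = 28.31


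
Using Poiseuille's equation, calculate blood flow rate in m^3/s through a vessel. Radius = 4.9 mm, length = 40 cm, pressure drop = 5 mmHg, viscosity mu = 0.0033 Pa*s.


Q = pi*r^4*dP / (8*mu*L)
r = 0.0049 m, L = 0.4 m
dP = 5 mmHg = 666.61 Pa
Q = 1.1433e-04 m^3/s


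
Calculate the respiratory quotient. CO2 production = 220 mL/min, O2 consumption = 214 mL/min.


RQ = VCO2 / VO2
RQ = 220 / 214
RQ = 1.028


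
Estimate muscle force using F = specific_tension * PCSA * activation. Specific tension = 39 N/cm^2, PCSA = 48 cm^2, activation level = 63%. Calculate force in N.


F = sigma * PCSA * activation
F = 39 * 48 * 0.63
F = 1179 N


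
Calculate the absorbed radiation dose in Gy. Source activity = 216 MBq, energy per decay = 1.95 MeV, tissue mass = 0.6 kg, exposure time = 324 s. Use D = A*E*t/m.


A = 216 MBq = 2.1600e+08 Bq
E = 1.95 MeV = 3.1239e-13 J
D = A*E*t/m = 2.1600e+08*3.1239e-13*324/0.6
D = 0.03644 Gy


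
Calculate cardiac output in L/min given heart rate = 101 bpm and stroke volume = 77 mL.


CO = HR * SV
CO = 101 * 77 / 1000
CO = 7.777 L/min


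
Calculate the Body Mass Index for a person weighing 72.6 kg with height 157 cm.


BMI = weight / height^2
height = 157 cm = 1.57 m
BMI = 72.6 / 1.57^2
BMI = 29.45 kg/m^2


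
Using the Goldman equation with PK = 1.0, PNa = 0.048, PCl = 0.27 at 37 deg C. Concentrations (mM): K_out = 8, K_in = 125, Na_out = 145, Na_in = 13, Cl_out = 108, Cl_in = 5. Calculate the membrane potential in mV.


Vm = (RT/F)*ln((PK*Ko + PNa*Nao + PCl*Cli)/(PK*Ki + PNa*Nai + PCl*Clo))
Numer = 16.31, Denom = 154.784
Vm = -60.14 mV


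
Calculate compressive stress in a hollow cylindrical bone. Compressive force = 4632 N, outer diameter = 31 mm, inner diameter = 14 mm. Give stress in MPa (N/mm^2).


A = pi*(r_o^2 - r_i^2)
r_o = 15.5 mm, r_i = 7 mm
A = 600.83 mm^2
sigma = F/A = 4632 / 600.83
sigma = 7.709 MPa


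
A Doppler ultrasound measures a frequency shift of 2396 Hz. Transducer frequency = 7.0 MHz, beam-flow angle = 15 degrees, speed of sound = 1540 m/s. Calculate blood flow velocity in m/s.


v = fd * c / (2 * f0 * cos(theta))
v = 2396 * 1540 / (2 * 7.0000e+06 * cos(15))
v = 0.2729 m/s


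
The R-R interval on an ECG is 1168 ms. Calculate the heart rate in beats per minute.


HR = 60 / RR_interval(s)
RR = 1168 ms = 1.168 s
HR = 60 / 1.168 = 51.37 bpm


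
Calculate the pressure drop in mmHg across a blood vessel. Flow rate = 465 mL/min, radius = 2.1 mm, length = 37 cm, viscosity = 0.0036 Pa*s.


dP = 8*mu*L*Q / (pi*r^4)
Q = 465 mL/min = 7.75e-06 m^3/s
dP = 1351.66 Pa = 1351.66 / 133.322 mmHg = 10.14 mmHg


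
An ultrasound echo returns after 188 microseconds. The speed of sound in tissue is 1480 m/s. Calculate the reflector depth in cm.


depth = c * t / 2
t = 188 us = 1.8800e-04 s
depth = 1480 * 1.8800e-04 / 2
depth = 0.13912 m = 13.912 cm


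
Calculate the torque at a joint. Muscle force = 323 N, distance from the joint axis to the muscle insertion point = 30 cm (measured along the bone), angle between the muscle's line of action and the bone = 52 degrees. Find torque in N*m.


Torque = F * d * sin(theta)   (moment arm = d*sin(theta))
d = 30 cm = 0.3 m
Torque = 323 * 0.3 * sin(52)
Torque = 76.36 N*m


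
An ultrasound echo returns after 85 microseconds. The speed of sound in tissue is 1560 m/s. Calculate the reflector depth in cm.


depth = c * t / 2
t = 85 us = 8.5000e-05 s
depth = 1560 * 8.5000e-05 / 2
depth = 0.0663 m = 6.63 cm


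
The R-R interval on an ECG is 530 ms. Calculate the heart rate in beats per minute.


HR = 60 / RR_interval(s)
RR = 530 ms = 0.53 s
HR = 60 / 0.53 = 113.2 bpm


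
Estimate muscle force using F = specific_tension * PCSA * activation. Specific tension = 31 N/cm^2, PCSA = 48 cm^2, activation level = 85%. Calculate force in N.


F = sigma * PCSA * activation
F = 31 * 48 * 0.85
F = 1265 N


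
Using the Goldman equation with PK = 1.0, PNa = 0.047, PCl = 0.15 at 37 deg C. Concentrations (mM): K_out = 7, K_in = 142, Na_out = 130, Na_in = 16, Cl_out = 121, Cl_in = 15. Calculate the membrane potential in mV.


Vm = (RT/F)*ln((PK*Ko + PNa*Nao + PCl*Cli)/(PK*Ki + PNa*Nai + PCl*Clo))
Numer = 15.36, Denom = 160.902
Vm = -62.78 mV


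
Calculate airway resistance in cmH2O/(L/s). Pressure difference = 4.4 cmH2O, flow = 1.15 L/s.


R = dP / flow
R = 4.4 / 1.15
R = 3.826 cmH2O/(L/s)


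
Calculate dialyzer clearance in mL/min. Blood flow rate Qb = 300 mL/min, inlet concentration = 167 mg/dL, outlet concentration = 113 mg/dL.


K = Qb * (Cb_in - Cb_out) / Cb_in
K = 300 * (167 - 113) / 167
K = 97.01 mL/min


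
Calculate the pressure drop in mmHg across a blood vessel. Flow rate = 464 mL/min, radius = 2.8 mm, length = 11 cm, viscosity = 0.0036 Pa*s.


dP = 8*mu*L*Q / (pi*r^4)
Q = 464 mL/min = 7.73333e-06 m^3/s
dP = 126.873 Pa = 126.873 / 133.322 mmHg = 0.9516 mmHg


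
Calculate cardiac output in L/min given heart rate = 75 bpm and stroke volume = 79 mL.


CO = HR * SV
CO = 75 * 79 / 1000
CO = 5.925 L/min


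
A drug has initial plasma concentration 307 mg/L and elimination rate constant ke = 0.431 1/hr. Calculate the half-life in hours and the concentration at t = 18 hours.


t_half = ln(2) / ke = 0.693147 / 0.431 = 1.608 hr
C(t) = C0 * exp(-ke*t) = 307 * exp(-0.431*18)
C(18) = 0.1312 mg/L


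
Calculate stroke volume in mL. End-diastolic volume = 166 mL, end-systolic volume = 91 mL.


SV = EDV - ESV
SV = 166 - 91
SV = 75 mL


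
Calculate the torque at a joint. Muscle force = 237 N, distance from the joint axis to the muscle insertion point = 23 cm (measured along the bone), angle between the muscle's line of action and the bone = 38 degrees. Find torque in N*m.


Torque = F * d * sin(theta)   (moment arm = d*sin(theta))
d = 23 cm = 0.23 m
Torque = 237 * 0.23 * sin(38)
Torque = 33.56 N*m


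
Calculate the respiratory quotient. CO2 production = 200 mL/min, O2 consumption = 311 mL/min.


RQ = VCO2 / VO2
RQ = 200 / 311
RQ = 0.6431


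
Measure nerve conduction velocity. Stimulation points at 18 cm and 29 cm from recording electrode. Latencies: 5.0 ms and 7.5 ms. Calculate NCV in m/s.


Distance = (29 - 18) / 100 = 0.11 m
dt = (7.5 - 5.0) / 1000 = 0.0025 s
NCV = dist / dt = 44 m/s


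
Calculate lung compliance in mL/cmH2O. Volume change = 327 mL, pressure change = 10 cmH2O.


C = dV / dP
C = 327 / 10
C = 32.7 mL/cmH2O


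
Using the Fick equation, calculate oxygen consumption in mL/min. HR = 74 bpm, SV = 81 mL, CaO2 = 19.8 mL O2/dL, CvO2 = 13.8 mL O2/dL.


CO = HR*SV = 74*81/1000 = 5.994 L/min
a-v O2 diff = 19.8 - 13.8 = 6 mL/dL
VO2 = CO * (CaO2-CvO2) * 10 dL/L
VO2 = 5.994 * 6 * 10
VO2 = 359.6 mL/min


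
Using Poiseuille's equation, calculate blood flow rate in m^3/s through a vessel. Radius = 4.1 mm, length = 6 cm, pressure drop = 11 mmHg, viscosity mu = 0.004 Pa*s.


Q = pi*r^4*dP / (8*mu*L)
r = 0.0041 m, L = 0.06 m
dP = 11 mmHg = 1466.542 Pa
Q = 6.7808e-04 m^3/s


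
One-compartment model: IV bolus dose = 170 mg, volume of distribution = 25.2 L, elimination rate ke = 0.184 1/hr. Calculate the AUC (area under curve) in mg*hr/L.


C0 = Dose/Vd = 170/25.2 = 6.74603 mg/L
AUC = C0/ke = 6.74603/0.184
AUC = 36.66 mg*hr/L


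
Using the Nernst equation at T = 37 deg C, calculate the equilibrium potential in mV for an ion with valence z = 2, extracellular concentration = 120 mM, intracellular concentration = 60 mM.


E = (RT/(zF)) * ln(C_out/C_in)
T = 37 + 273.15 = 310.15 K
E = (8.314 * 310.15 / (2 * 96485)) * ln(120/60)
E = 9.262 mV


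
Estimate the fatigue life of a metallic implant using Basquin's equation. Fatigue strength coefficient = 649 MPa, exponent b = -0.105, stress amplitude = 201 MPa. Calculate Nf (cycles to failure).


sigma_a = sigma_f' * (2Nf)^b
2Nf = (sigma_a/sigma_f')^(1/b)
2Nf = (201/649)^(1/-0.105)
2Nf = 70482.659
Nf = 3.524e+04


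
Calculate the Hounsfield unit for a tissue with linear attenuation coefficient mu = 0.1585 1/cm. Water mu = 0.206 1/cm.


HU = ((mu_tissue - mu_water) / mu_water) * 1000
HU = ((0.1585 - 0.206) / 0.206) * 1000
HU = -230.6


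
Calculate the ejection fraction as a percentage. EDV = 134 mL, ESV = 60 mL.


SV = EDV - ESV = 134 - 60 = 74 mL
EF = SV/EDV * 100 = 74/134 * 100
EF = 55.22%


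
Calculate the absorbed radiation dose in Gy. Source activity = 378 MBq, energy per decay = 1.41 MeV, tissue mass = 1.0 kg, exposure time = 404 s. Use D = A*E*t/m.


A = 378 MBq = 3.7800e+08 Bq
E = 1.41 MeV = 2.25882e-13 J
D = A*E*t/m = 3.7800e+08*2.25882e-13*404/1.0
D = 0.03449 Gy


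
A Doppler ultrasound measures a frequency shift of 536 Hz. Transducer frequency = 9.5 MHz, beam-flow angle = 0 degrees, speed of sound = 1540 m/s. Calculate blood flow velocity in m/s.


v = fd * c / (2 * f0 * cos(theta))
v = 536 * 1540 / (2 * 9.5000e+06 * cos(0))
v = 0.04344 m/s


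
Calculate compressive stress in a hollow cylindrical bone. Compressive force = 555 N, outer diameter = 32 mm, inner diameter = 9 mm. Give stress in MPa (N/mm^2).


A = pi*(r_o^2 - r_i^2)
r_o = 16 mm, r_i = 4.5 mm
A = 740.63 mm^2
sigma = F/A = 555 / 740.63
sigma = 0.7494 MPa


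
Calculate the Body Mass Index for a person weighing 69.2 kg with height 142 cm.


BMI = weight / height^2
height = 142 cm = 1.42 m
BMI = 69.2 / 1.42^2
BMI = 34.32 kg/m^2


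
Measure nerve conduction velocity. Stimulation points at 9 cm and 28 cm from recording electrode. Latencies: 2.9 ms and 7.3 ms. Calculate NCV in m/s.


Distance = (28 - 9) / 100 = 0.19 m
dt = (7.3 - 2.9) / 1000 = 0.0044 s
NCV = dist / dt = 43.18 m/s


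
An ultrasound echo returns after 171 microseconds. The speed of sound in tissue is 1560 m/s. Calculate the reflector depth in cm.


depth = c * t / 2
t = 171 us = 1.7100e-04 s
depth = 1560 * 1.7100e-04 / 2
depth = 0.13338 m = 13.338 cm


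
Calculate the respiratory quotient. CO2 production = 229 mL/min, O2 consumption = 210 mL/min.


RQ = VCO2 / VO2
RQ = 229 / 210
RQ = 1.09


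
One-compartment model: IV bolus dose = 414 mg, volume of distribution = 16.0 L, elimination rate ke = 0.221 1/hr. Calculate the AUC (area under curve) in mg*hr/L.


C0 = Dose/Vd = 414/16.0 = 25.875 mg/L
AUC = C0/ke = 25.875/0.221
AUC = 117.1 mg*hr/L


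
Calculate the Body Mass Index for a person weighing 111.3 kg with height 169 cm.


BMI = weight / height^2
height = 169 cm = 1.69 m
BMI = 111.3 / 1.69^2
BMI = 38.97 kg/m^2


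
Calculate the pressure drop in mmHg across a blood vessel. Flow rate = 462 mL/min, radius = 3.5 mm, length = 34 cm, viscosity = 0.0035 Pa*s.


dP = 8*mu*L*Q / (pi*r^4)
Q = 462 mL/min = 7.7e-06 m^3/s
dP = 155.491 Pa = 155.491 / 133.322 mmHg = 1.166 mmHg


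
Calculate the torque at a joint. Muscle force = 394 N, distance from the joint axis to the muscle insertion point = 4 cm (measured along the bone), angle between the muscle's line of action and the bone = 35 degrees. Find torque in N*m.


Torque = F * d * sin(theta)   (moment arm = d*sin(theta))
d = 4 cm = 0.04 m
Torque = 394 * 0.04 * sin(35)
Torque = 9.04 N*m


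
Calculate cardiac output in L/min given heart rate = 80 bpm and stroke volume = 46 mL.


CO = HR * SV
CO = 80 * 46 / 1000
CO = 3.68 L/min


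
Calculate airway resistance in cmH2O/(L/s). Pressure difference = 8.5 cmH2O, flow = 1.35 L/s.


R = dP / flow
R = 8.5 / 1.35
R = 6.296 cmH2O/(L/s)


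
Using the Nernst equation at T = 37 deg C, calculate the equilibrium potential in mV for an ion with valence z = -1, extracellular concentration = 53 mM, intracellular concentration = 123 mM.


E = (RT/(zF)) * ln(C_out/C_in)
T = 37 + 273.15 = 310.15 K
E = (8.314 * 310.15 / (-1 * 96485)) * ln(53/123)
E = 22.5 mV


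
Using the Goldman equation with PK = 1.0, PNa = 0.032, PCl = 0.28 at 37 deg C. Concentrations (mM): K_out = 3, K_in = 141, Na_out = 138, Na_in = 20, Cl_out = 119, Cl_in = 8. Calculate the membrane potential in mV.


Vm = (RT/F)*ln((PK*Ko + PNa*Nao + PCl*Cli)/(PK*Ki + PNa*Nai + PCl*Clo))
Numer = 9.656, Denom = 174.96
Vm = -77.42 mV


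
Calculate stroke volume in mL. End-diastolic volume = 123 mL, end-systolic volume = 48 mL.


SV = EDV - ESV
SV = 123 - 48
SV = 75 mL


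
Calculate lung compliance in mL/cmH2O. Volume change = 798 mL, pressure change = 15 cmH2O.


C = dV / dP
C = 798 / 15
C = 53.2 mL/cmH2O


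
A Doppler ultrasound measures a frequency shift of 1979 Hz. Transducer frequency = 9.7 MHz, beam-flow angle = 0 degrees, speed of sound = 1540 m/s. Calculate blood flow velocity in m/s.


v = fd * c / (2 * f0 * cos(theta))
v = 1979 * 1540 / (2 * 9.7000e+06 * cos(0))
v = 0.1571 m/s


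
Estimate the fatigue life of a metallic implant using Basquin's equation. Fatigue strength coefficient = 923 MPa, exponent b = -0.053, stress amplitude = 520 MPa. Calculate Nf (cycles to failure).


sigma_a = sigma_f' * (2Nf)^b
2Nf = (sigma_a/sigma_f')^(1/b)
2Nf = (520/923)^(1/-0.053)
2Nf = 50333.346
Nf = 2.517e+04


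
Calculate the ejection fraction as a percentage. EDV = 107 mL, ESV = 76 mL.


SV = EDV - ESV = 107 - 76 = 31 mL
EF = SV/EDV * 100 = 31/107 * 100
EF = 28.97%


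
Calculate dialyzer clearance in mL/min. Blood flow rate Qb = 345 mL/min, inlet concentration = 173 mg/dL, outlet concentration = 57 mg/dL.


K = Qb * (Cb_in - Cb_out) / Cb_in
K = 345 * (173 - 57) / 173
K = 231.3 mL/min


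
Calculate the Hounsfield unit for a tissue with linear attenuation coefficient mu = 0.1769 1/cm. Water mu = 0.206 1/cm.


HU = ((mu_tissue - mu_water) / mu_water) * 1000
HU = ((0.1769 - 0.206) / 0.206) * 1000
HU = -141.3


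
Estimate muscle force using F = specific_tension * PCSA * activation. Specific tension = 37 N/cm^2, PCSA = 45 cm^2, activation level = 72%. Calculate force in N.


F = sigma * PCSA * activation
F = 37 * 45 * 0.72
F = 1199 N


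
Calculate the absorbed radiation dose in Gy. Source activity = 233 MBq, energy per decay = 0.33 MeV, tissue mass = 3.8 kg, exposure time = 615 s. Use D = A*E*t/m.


A = 233 MBq = 2.3300e+08 Bq
E = 0.33 MeV = 5.2866e-14 J
D = A*E*t/m = 2.3300e+08*5.2866e-14*615/3.8
D = 0.001994 Gy


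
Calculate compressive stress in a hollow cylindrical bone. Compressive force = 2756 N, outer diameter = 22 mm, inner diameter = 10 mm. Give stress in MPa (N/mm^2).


A = pi*(r_o^2 - r_i^2)
r_o = 11 mm, r_i = 5 mm
A = 301.593 mm^2
sigma = F/A = 2756 / 301.593
sigma = 9.138 MPa


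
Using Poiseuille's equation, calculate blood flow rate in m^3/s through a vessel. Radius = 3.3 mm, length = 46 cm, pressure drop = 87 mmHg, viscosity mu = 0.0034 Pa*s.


Q = pi*r^4*dP / (8*mu*L)
r = 0.0033 m, L = 0.46 m
dP = 87 mmHg = 11599.014 Pa
Q = 3.4538e-04 m^3/s


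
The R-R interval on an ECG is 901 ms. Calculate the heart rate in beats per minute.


HR = 60 / RR_interval(s)
RR = 901 ms = 0.901 s
HR = 60 / 0.901 = 66.59 bpm


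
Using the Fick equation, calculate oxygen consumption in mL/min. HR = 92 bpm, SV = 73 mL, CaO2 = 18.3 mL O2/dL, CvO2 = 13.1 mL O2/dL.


CO = HR*SV = 92*73/1000 = 6.716 L/min
a-v O2 diff = 18.3 - 13.1 = 5.2 mL/dL
VO2 = CO * (CaO2-CvO2) * 10 dL/L
VO2 = 6.716 * 5.2 * 10
VO2 = 349.2 mL/min


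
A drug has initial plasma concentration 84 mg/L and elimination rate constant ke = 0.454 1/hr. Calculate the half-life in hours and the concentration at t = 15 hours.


t_half = ln(2) / ke = 0.693147 / 0.454 = 1.527 hr
C(t) = C0 * exp(-ke*t) = 84 * exp(-0.454*15)
C(15) = 0.09263 mg/L


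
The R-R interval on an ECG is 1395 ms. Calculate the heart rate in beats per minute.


HR = 60 / RR_interval(s)
RR = 1395 ms = 1.395 s
HR = 60 / 1.395 = 43.01 bpm


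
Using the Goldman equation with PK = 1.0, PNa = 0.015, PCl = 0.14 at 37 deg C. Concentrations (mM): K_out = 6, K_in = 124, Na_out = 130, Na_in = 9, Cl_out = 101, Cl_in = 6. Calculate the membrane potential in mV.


Vm = (RT/F)*ln((PK*Ko + PNa*Nao + PCl*Cli)/(PK*Ki + PNa*Nai + PCl*Clo))
Numer = 8.79, Denom = 138.275
Vm = -73.64 mV


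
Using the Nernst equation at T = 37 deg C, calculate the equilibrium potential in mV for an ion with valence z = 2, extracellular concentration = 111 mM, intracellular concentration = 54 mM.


E = (RT/(zF)) * ln(C_out/C_in)
T = 37 + 273.15 = 310.15 K
E = (8.314 * 310.15 / (2 * 96485)) * ln(111/54)
E = 9.628 mV


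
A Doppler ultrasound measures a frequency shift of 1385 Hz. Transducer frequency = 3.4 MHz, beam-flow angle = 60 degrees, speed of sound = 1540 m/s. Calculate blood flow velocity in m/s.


v = fd * c / (2 * f0 * cos(theta))
v = 1385 * 1540 / (2 * 3.4000e+06 * cos(60))
v = 0.6273 m/s


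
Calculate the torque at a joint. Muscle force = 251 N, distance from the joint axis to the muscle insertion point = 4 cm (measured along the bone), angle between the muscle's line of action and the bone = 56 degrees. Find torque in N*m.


Torque = F * d * sin(theta)   (moment arm = d*sin(theta))
d = 4 cm = 0.04 m
Torque = 251 * 0.04 * sin(56)
Torque = 8.324 N*m


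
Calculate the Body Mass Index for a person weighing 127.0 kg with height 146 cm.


BMI = weight / height^2
height = 146 cm = 1.46 m
BMI = 127.0 / 1.46^2
BMI = 59.58 kg/m^2


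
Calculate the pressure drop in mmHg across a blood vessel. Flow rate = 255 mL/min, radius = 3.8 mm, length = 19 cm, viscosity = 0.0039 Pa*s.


dP = 8*mu*L*Q / (pi*r^4)
Q = 255 mL/min = 4.25e-06 m^3/s
dP = 38.4603 Pa = 38.4603 / 133.322 mmHg = 0.2885 mmHg


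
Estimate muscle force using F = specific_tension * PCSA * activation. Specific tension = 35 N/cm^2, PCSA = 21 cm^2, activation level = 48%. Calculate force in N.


F = sigma * PCSA * activation
F = 35 * 21 * 0.48
F = 352.8 N


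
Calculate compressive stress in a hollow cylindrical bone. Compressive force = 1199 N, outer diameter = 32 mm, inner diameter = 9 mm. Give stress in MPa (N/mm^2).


A = pi*(r_o^2 - r_i^2)
r_o = 16 mm, r_i = 4.5 mm
A = 740.63 mm^2
sigma = F/A = 1199 / 740.63
sigma = 1.619 MPa


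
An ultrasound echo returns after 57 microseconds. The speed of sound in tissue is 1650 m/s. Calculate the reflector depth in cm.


depth = c * t / 2
t = 57 us = 5.7000e-05 s
depth = 1650 * 5.7000e-05 / 2
depth = 0.047025 m = 4.7025 cm


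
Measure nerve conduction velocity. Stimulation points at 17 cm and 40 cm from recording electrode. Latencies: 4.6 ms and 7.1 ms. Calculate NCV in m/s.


Distance = (40 - 17) / 100 = 0.23 m
dt = (7.1 - 4.6) / 1000 = 0.0025 s
NCV = dist / dt = 92 m/s


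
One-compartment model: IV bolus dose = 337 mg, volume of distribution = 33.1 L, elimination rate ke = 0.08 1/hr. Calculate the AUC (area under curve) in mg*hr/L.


C0 = Dose/Vd = 337/33.1 = 10.1813 mg/L
AUC = C0/ke = 10.1813/0.08
AUC = 127.3 mg*hr/L


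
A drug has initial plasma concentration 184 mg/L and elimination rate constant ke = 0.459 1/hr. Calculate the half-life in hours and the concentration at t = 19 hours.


t_half = ln(2) / ke = 0.693147 / 0.459 = 1.51 hr
C(t) = C0 * exp(-ke*t) = 184 * exp(-0.459*19)
C(19) = 0.03001 mg/L


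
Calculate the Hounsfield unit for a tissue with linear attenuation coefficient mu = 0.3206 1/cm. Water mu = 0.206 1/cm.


HU = ((mu_tissue - mu_water) / mu_water) * 1000
HU = ((0.3206 - 0.206) / 0.206) * 1000
HU = 556.3


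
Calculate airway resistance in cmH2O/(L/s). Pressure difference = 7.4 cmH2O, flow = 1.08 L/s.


R = dP / flow
R = 7.4 / 1.08
R = 6.852 cmH2O/(L/s)


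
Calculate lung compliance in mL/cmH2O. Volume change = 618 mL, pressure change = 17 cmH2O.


C = dV / dP
C = 618 / 17
C = 36.35 mL/cmH2O


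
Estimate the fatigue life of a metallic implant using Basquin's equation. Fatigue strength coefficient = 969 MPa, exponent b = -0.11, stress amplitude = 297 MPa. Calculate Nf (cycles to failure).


sigma_a = sigma_f' * (2Nf)^b
2Nf = (sigma_a/sigma_f')^(1/b)
2Nf = (297/969)^(1/-0.11)
2Nf = 46643.796
Nf = 2.332e+04


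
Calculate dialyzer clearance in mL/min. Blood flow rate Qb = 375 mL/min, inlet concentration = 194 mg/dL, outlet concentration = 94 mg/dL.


K = Qb * (Cb_in - Cb_out) / Cb_in
K = 375 * (194 - 94) / 194
K = 193.3 mL/min


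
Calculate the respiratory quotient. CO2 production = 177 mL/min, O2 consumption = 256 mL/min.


RQ = VCO2 / VO2
RQ = 177 / 256
RQ = 0.6914


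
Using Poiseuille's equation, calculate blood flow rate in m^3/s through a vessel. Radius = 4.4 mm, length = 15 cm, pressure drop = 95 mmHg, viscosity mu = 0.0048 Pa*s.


Q = pi*r^4*dP / (8*mu*L)
r = 0.0044 m, L = 0.15 m
dP = 95 mmHg = 12665.59 Pa
Q = 0.002589 m^3/s


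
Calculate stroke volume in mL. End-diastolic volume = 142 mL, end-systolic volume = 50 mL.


SV = EDV - ESV
SV = 142 - 50
SV = 92 mL


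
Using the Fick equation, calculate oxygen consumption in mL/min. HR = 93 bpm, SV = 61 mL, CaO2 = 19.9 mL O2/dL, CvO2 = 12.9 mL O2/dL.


CO = HR*SV = 93*61/1000 = 5.673 L/min
a-v O2 diff = 19.9 - 12.9 = 7 mL/dL
VO2 = CO * (CaO2-CvO2) * 10 dL/L
VO2 = 5.673 * 7 * 10
VO2 = 397.1 mL/min


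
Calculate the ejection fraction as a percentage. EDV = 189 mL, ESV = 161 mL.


SV = EDV - ESV = 189 - 161 = 28 mL
EF = SV/EDV * 100 = 28/189 * 100
EF = 14.81%


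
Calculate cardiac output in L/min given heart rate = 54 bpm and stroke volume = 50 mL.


CO = HR * SV
CO = 54 * 50 / 1000
CO = 2.7 L/min


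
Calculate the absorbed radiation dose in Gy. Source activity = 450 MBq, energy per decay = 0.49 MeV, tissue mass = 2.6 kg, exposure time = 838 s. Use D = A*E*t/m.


A = 450 MBq = 4.5000e+08 Bq
E = 0.49 MeV = 7.8498e-14 J
D = A*E*t/m = 4.5000e+08*7.8498e-14*838/2.6
D = 0.01139 Gy


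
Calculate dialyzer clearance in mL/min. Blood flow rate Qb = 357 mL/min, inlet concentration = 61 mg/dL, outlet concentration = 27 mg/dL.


K = Qb * (Cb_in - Cb_out) / Cb_in
K = 357 * (61 - 27) / 61
K = 199 mL/min


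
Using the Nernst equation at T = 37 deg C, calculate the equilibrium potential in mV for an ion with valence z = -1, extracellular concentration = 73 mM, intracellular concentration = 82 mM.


E = (RT/(zF)) * ln(C_out/C_in)
T = 37 + 273.15 = 310.15 K
E = (8.314 * 310.15 / (-1 * 96485)) * ln(73/82)
E = 3.107 mV


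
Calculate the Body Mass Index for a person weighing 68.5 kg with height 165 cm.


BMI = weight / height^2
height = 165 cm = 1.65 m
BMI = 68.5 / 1.65^2
BMI = 25.16 kg/m^2


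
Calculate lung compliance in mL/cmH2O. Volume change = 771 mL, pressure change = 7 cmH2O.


C = dV / dP
C = 771 / 7
C = 110.1 mL/cmH2O


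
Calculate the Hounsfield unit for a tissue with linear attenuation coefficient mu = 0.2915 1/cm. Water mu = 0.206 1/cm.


HU = ((mu_tissue - mu_water) / mu_water) * 1000
HU = ((0.2915 - 0.206) / 0.206) * 1000
HU = 415


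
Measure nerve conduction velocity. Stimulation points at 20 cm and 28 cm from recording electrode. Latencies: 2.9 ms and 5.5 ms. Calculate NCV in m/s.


Distance = (28 - 20) / 100 = 0.08 m
dt = (5.5 - 2.9) / 1000 = 0.0026 s
NCV = dist / dt = 30.77 m/s


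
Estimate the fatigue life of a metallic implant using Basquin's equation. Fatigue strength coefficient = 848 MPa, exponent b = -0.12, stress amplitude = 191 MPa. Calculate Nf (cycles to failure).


sigma_a = sigma_f' * (2Nf)^b
2Nf = (sigma_a/sigma_f')^(1/b)
2Nf = (191/848)^(1/-0.12)
2Nf = 248134.63
Nf = 1.241e+05


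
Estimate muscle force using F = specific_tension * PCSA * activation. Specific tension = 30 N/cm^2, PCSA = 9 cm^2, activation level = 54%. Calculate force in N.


F = sigma * PCSA * activation
F = 30 * 9 * 0.54
F = 145.8 N


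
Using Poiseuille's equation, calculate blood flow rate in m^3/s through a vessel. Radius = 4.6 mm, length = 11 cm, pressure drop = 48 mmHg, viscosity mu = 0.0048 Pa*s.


Q = pi*r^4*dP / (8*mu*L)
r = 0.0046 m, L = 0.11 m
dP = 48 mmHg = 6399.456 Pa
Q = 0.002131 m^3/s


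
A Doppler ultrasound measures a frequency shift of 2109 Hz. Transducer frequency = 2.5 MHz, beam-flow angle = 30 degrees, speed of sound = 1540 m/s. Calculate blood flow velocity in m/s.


v = fd * c / (2 * f0 * cos(theta))
v = 2109 * 1540 / (2 * 2.5000e+06 * cos(30))
v = 0.7501 m/s


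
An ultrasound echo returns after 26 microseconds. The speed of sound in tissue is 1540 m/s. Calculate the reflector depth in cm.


depth = c * t / 2
t = 26 us = 2.6000e-05 s
depth = 1540 * 2.6000e-05 / 2
depth = 0.02002 m = 2.002 cm


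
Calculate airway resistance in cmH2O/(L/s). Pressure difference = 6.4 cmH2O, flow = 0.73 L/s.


R = dP / flow
R = 6.4 / 0.73
R = 8.767 cmH2O/(L/s)


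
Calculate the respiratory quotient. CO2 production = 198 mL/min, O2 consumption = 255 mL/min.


RQ = VCO2 / VO2
RQ = 198 / 255
RQ = 0.7765


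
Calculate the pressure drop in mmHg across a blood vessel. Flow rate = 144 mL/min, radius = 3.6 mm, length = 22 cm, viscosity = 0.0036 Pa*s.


dP = 8*mu*L*Q / (pi*r^4)
Q = 144 mL/min = 2.4e-06 m^3/s
dP = 28.8182 Pa = 28.8182 / 133.322 mmHg = 0.2162 mmHg


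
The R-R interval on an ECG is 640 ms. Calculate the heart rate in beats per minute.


HR = 60 / RR_interval(s)
RR = 640 ms = 0.64 s
HR = 60 / 0.64 = 93.75 bpm


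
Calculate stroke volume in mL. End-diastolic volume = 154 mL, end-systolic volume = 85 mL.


SV = EDV - ESV
SV = 154 - 85
SV = 69 mL


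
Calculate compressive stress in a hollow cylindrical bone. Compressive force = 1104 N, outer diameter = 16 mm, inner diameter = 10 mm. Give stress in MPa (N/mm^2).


A = pi*(r_o^2 - r_i^2)
r_o = 8 mm, r_i = 5 mm
A = 122.522 mm^2
sigma = F/A = 1104 / 122.522
sigma = 9.011 MPa


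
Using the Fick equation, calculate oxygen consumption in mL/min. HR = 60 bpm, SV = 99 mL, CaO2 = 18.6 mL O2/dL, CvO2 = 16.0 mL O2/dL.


CO = HR*SV = 60*99/1000 = 5.94 L/min
a-v O2 diff = 18.6 - 16.0 = 2.6 mL/dL
VO2 = CO * (CaO2-CvO2) * 10 dL/L
VO2 = 5.94 * 2.6 * 10
VO2 = 154.4 mL/min


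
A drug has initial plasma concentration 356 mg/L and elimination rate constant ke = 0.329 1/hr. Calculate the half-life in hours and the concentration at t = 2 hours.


t_half = ln(2) / ke = 0.693147 / 0.329 = 2.107 hr
C(t) = C0 * exp(-ke*t) = 356 * exp(-0.329*2)
C(2) = 184.4 mg/L


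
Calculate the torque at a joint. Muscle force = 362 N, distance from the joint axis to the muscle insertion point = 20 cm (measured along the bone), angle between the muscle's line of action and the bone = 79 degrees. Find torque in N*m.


Torque = F * d * sin(theta)   (moment arm = d*sin(theta))
d = 20 cm = 0.2 m
Torque = 362 * 0.2 * sin(79)
Torque = 71.07 N*m


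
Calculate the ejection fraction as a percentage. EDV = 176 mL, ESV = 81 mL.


SV = EDV - ESV = 176 - 81 = 95 mL
EF = SV/EDV * 100 = 95/176 * 100
EF = 53.98%


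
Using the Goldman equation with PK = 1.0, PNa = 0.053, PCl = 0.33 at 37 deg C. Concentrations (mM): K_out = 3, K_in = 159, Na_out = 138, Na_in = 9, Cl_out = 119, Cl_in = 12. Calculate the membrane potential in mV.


Vm = (RT/F)*ln((PK*Ko + PNa*Nao + PCl*Cli)/(PK*Ki + PNa*Nai + PCl*Clo))
Numer = 14.274, Denom = 198.747
Vm = -70.38 mV


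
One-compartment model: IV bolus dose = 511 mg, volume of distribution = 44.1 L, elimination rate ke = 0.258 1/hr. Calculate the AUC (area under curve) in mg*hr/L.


C0 = Dose/Vd = 511/44.1 = 11.5873 mg/L
AUC = C0/ke = 11.5873/0.258
AUC = 44.91 mg*hr/L


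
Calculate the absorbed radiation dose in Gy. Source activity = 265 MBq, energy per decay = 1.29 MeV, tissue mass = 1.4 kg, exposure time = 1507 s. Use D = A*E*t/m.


A = 265 MBq = 2.6500e+08 Bq
E = 1.29 MeV = 2.06658e-13 J
D = A*E*t/m = 2.6500e+08*2.06658e-13*1507/1.4
D = 0.05895 Gy


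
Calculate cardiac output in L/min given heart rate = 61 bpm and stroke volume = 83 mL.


CO = HR * SV
CO = 61 * 83 / 1000
CO = 5.063 L/min


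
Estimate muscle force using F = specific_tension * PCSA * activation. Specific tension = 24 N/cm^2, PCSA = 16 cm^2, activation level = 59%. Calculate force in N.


F = sigma * PCSA * activation
F = 24 * 16 * 0.59
F = 226.6 N


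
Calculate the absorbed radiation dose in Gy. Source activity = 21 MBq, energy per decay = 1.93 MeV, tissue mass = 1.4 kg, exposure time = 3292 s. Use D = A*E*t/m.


A = 21 MBq = 2.1000e+07 Bq
E = 1.93 MeV = 3.09186e-13 J
D = A*E*t/m = 2.1000e+07*3.09186e-13*3292/1.4
D = 0.01527 Gy


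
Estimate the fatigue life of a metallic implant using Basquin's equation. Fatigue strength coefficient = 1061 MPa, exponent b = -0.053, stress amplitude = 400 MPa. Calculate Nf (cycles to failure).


sigma_a = sigma_f' * (2Nf)^b
2Nf = (sigma_a/sigma_f')^(1/b)
2Nf = (400/1061)^(1/-0.053)
2Nf = 98514004
Nf = 4.9257e+07


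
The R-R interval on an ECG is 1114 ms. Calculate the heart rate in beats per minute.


HR = 60 / RR_interval(s)
RR = 1114 ms = 1.114 s
HR = 60 / 1.114 = 53.86 bpm


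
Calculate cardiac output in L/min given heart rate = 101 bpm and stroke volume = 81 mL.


CO = HR * SV
CO = 101 * 81 / 1000
CO = 8.181 L/min


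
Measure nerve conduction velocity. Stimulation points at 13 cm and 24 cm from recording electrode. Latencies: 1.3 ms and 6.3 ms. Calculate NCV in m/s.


Distance = (24 - 13) / 100 = 0.11 m
dt = (6.3 - 1.3) / 1000 = 0.005 s
NCV = dist / dt = 22 m/s


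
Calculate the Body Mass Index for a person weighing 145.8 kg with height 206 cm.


BMI = weight / height^2
height = 206 cm = 2.06 m
BMI = 145.8 / 2.06^2
BMI = 34.36 kg/m^2


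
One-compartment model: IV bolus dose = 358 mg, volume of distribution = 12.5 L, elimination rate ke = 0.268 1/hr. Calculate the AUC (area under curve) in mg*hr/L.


C0 = Dose/Vd = 358/12.5 = 28.64 mg/L
AUC = C0/ke = 28.64/0.268
AUC = 106.9 mg*hr/L


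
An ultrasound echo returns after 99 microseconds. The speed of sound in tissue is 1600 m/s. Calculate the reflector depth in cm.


depth = c * t / 2
t = 99 us = 9.9000e-05 s
depth = 1600 * 9.9000e-05 / 2
depth = 0.0792 m = 7.92 cm


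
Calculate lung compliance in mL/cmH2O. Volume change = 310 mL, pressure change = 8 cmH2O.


C = dV / dP
C = 310 / 8
C = 38.75 mL/cmH2O


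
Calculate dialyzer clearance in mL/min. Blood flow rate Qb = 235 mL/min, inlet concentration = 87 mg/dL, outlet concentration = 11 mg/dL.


K = Qb * (Cb_in - Cb_out) / Cb_in
K = 235 * (87 - 11) / 87
K = 205.3 mL/min


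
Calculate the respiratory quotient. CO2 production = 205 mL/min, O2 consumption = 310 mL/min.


RQ = VCO2 / VO2
RQ = 205 / 310
RQ = 0.6613


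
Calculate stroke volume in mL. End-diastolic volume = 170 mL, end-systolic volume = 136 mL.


SV = EDV - ESV
SV = 170 - 136
SV = 34 mL


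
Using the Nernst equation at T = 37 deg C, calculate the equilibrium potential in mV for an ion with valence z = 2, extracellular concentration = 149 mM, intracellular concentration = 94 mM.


E = (RT/(zF)) * ln(C_out/C_in)
T = 37 + 273.15 = 310.15 K
E = (8.314 * 310.15 / (2 * 96485)) * ln(149/94)
E = 6.156 mV


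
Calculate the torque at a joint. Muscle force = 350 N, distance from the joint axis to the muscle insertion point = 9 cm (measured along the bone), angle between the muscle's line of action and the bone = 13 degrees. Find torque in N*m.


Torque = F * d * sin(theta)   (moment arm = d*sin(theta))
d = 9 cm = 0.09 m
Torque = 350 * 0.09 * sin(13)
Torque = 7.086 N*m


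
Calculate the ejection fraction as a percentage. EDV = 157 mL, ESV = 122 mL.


SV = EDV - ESV = 157 - 122 = 35 mL
EF = SV/EDV * 100 = 35/157 * 100
EF = 22.29%


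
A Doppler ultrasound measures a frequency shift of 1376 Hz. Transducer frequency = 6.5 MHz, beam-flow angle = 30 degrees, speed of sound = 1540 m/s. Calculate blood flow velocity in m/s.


v = fd * c / (2 * f0 * cos(theta))
v = 1376 * 1540 / (2 * 6.5000e+06 * cos(30))
v = 0.1882 m/s


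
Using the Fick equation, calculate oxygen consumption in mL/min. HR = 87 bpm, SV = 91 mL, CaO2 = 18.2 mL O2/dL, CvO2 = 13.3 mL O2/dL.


CO = HR*SV = 87*91/1000 = 7.917 L/min
a-v O2 diff = 18.2 - 13.3 = 4.9 mL/dL
VO2 = CO * (CaO2-CvO2) * 10 dL/L
VO2 = 7.917 * 4.9 * 10
VO2 = 387.9 mL/min


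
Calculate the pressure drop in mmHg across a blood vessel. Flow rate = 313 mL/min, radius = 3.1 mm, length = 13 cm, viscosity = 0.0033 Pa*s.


dP = 8*mu*L*Q / (pi*r^4)
Q = 313 mL/min = 5.21667e-06 m^3/s
dP = 61.7084 Pa = 61.7084 / 133.322 mmHg = 0.4629 mmHg


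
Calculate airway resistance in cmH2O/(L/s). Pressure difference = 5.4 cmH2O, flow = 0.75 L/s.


R = dP / flow
R = 5.4 / 0.75
R = 7.2 cmH2O/(L/s)


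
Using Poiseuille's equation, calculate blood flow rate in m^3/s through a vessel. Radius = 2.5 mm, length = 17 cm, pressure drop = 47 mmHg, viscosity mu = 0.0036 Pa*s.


Q = pi*r^4*dP / (8*mu*L)
r = 0.0025 m, L = 0.17 m
dP = 47 mmHg = 6266.134 Pa
Q = 1.5706e-04 m^3/s
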